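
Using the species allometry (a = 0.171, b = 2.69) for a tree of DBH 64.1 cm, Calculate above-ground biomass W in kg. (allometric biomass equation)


Formula: W = a * DBH^b  (allometric power law)
DBH^b = 64.1^2.69 = 72518.3809
W = 0.171 * 72518.3809 = 12400.6 kg

12400.6


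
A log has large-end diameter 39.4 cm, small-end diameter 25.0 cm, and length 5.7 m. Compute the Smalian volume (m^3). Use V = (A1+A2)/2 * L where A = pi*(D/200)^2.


Smalian: V = (A1 + A2)/2 * L,  A = pi*(D/200)^2
A1 = pi*(39.4/200)^2 = 0.121922 m^2
A2 = pi*(25.0/200)^2 = 0.049087 m^2
V = (0.121922+0.049087)/2*5.7 = 0.4874 m^3

0.4874


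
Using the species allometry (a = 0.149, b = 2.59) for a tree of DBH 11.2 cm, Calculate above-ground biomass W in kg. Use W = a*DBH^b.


Formula: W = a * DBH^b  (allometric power law)
DBH^b = 11.2^2.59 = 521.7647
W = 0.149 * 521.7647 = 77.7 kg

77.7


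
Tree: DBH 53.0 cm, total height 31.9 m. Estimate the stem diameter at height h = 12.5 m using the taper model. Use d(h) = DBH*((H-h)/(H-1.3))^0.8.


Taper: d(h) = DBH * ((H - h) / (H - 1.3))^0.8
Numerator = H - h = 31.9 - 12.5 = 19.4 m
Denominator = H - 1.3 = 31.9 - 1.3 = 30.6 m
Ratio = 19.4 / 30.6 = 0.63399
d = 53.0 * 0.63399^0.8 = 36.8 cm

36.8


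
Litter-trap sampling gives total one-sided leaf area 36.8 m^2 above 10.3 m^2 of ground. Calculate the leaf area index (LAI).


Formula: LAI = total leaf area / ground area  (dimensionless)
LAI = 36.8 m^2 / 10.3 m^2
LAI = 3.57

3.57


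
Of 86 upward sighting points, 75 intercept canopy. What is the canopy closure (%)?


Formula: Canopy closure = covered points / total points * 100
Closure = 75 / 86 * 100
Closure = 0.8721 * 100 = 87.2%

87.2


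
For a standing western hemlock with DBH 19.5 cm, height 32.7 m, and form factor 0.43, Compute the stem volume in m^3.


Formula: V = pi * (DBH/200)^2 * H * ff
Radius = DBH/200 = 19.5/200 = 0.0975 m
Radius^2 = 0.0975^2 = 0.00950625 m^2
V = pi * 0.00950625 * 32.7 * 0.43
V = 0.42 m^3

0.42


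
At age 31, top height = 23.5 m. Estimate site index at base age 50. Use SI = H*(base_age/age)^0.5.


Formula: SI = H_dom * (base_age / age)^0.5
Age ratio = 50 / 31 = 1.6129
sqrt(age_ratio) = 1.27
SI = 23.5 * 1.27 = 29.8 m

29.8


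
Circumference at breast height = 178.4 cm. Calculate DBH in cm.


Formula: DBH = C / pi
DBH = 178.4 / pi
pi = 3.14159...
DBH = 56.8 cm

56.8


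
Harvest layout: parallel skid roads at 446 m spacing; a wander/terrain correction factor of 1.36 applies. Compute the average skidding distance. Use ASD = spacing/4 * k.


Formula: ASD = (spacing / 4) * correction
Uncorrected distance = spacing / 4 = 446 / 4 = 111.5 m
ASD = 111.5 * 1.36 = 152 m

152


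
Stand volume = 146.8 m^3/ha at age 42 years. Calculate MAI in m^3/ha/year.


Formula: MAI = Total Volume / Stand Age
MAI = 146.8 m^3/ha / 42 years
MAI = 3.5 m^3/ha/year

3.5


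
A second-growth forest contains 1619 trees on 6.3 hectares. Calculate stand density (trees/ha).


Formula: Stand Density = N_trees / Area_ha
Density = 1619 trees / 6.3 ha
Density = 257 trees/ha

257


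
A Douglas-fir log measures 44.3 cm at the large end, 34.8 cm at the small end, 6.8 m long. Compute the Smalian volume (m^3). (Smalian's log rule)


Smalian: V = (A1 + A2)/2 * L,  A = pi*(D/200)^2
A1 = pi*(44.3/200)^2 = 0.154134 m^2
A2 = pi*(34.8/200)^2 = 0.095115 m^2
V = (0.154134+0.095115)/2*6.8 = 0.8474 m^3

0.8474


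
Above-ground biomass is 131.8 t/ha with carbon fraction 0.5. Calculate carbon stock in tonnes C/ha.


Formula: Carbon Stock = Biomass * Carbon Fraction
C = 131.8 t/ha * 0.5
C = 65.9 t C/ha

65.9


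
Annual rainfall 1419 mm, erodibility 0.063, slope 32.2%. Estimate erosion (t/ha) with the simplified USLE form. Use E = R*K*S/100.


Formula: E = R * K * S / 100  (simplified USLE)
R * K = 1419 * 0.063 = 89.397
E = 89.397 * 32.2 / 100 = 28.79 t/ha

28.79


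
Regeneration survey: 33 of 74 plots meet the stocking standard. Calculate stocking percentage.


Formula: Stocking % = stocked plots / total plots * 100
Stocking = 33 / 74 * 100
Stocking = 0.4459 * 100 = 44.6%

44.6


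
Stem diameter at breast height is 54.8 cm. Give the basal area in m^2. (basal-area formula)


Formula: BA = pi * (DBH/2)^2 / 10000  (cm^2 to m^2)
Radius = DBH/2 = 54.8/2 = 27.4 cm
BA = pi * 27.4^2 / 10000
   = 2358.5821 cm^2 / 10000
   = 0.2359 m^2

0.2359


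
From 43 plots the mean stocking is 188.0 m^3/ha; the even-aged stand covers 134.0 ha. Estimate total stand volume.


Formula: Total Volume = Mean Volume per ha * Total Area
Total Volume = 188.0 m^3/ha * 134.0 ha
Total Volume = 25192 m^3

25192


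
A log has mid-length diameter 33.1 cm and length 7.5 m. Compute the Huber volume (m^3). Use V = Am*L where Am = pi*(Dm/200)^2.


Huber: V = Am * L,  Am = pi*(Dm/200)^2
Am = pi*(33.1/200)^2 = 0.086049 m^2
V = 0.086049*7.5 = 0.6454 m^3

0.6454


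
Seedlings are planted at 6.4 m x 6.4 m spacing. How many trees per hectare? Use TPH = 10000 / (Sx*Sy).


Formula: TPH = 10000 m^2/ha / (spacing_x * spacing_y)
Area per tree = 6.4 m * 6.4 m = 40.96 m^2
TPH = 10000 / 40.96 = 244 trees/ha

244


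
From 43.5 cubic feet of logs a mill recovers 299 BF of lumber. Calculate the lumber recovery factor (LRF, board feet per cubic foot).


Formula: LRF = Lumber Output (BF) / Log Input (ft^3)
LRF = 299 BF / 43.5 ft^3
LRF = 6.87 BF/ft^3

6.87


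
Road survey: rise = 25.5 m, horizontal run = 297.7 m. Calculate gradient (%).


Formula: Gradient = rise / run * 100
Gradient = 25.5 / 297.7 * 100 = 8.6%

8.6


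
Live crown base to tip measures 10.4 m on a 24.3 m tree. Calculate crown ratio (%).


Formula: Crown Ratio = (Crown Length / Total Height) * 100
CR = (10.4 m / 24.3 m) * 100
CR = 0.428 * 100 = 42.8%

42.8


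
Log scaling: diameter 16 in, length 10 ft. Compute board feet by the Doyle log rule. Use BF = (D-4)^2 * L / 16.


Doyle: BF = (D - 4)^2 * L / 16
Adjusted diameter = 16 - 4 = 12 in
(D-4)^2 = 12^2 = 144
BF = 144 * 10 / 16 = 90 BF

90


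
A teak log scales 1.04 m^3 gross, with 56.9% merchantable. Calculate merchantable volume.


Formula: MV = V_total * (merchantable_pct / 100)
Merchantable fraction = 56.9% / 100 = 0.569
MV = 1.04 m^3 * 0.569 = 0.592 m^3

0.592


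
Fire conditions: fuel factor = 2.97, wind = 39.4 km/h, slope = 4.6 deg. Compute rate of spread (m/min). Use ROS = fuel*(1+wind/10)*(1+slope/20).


Formula: ROS = fuel * (1 + wind/10) * (1 + slope/20)
Wind factor = 1 + 39.4/10 = 4.94
Slope factor = 1 + 4.6/20 = 1.23
ROS = 2.97 * 4.94 * 1.23 = 18.05 m/min

18.05


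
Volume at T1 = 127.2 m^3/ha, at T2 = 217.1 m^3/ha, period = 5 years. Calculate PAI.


Formula: PAI = (V_T2 - V_T1) / (T2 - T1)
Volume increment = 217.1 - 127.2 = 89.9 m^3/ha
PAI = 89.9 / 5 = 17.98 m^3/ha/year

17.98


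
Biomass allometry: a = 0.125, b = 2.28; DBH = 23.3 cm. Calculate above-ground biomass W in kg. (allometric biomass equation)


Formula: W = a * DBH^b  (allometric power law)
DBH^b = 23.3^2.28 = 1310.9058
W = 0.125 * 1310.9058 = 163.9 kg

163.9


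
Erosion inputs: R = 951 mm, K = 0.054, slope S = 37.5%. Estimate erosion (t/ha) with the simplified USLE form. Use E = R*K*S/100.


Formula: E = R * K * S / 100  (simplified USLE)
R * K = 951 * 0.054 = 51.354
E = 51.354 * 37.5 / 100 = 19.26 t/ha

19.26


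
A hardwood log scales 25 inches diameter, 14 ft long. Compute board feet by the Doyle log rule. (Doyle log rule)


Doyle: BF = (D - 4)^2 * L / 16
Adjusted diameter = 25 - 4 = 21 in
(D-4)^2 = 21^2 = 441
BF = 441 * 14 / 16 = 386 BF

386


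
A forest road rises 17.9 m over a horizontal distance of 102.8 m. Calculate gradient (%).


Formula: Gradient = rise / run * 100
Gradient = 17.9 / 102.8 * 100 = 17.4%

17.4


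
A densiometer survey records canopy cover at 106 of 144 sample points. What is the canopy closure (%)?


Formula: Canopy closure = covered points / total points * 100
Closure = 106 / 144 * 100
Closure = 0.7361 * 100 = 73.6%

73.6


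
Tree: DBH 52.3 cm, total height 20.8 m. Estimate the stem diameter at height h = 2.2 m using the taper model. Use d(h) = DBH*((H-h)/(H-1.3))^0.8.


Taper: d(h) = DBH * ((H - h) / (H - 1.3))^0.8
Numerator = H - h = 20.8 - 2.2 = 18.6 m
Denominator = H - 1.3 = 20.8 - 1.3 = 19.5 m
Ratio = 18.6 / 19.5 = 0.95385
d = 52.3 * 0.95385^0.8 = 50.4 cm

50.4


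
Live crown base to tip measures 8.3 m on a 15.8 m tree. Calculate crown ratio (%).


Formula: Crown Ratio = (Crown Length / Total Height) * 100
CR = (8.3 m / 15.8 m) * 100
CR = 0.5253 * 100 = 52.5%

52.5


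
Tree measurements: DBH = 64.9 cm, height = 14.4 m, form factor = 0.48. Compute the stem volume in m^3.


Formula: V = pi * (DBH/200)^2 * H * ff
Radius = DBH/200 = 64.9/200 = 0.3245 m
Radius^2 = 0.3245^2 = 0.10530025 m^2
V = pi * 0.10530025 * 14.4 * 0.48
V = 2.287 m^3

2.287


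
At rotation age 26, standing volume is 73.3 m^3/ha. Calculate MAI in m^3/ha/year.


Formula: MAI = Total Volume / Stand Age
MAI = 73.3 m^3/ha / 26 years
MAI = 2.82 m^3/ha/year

2.82


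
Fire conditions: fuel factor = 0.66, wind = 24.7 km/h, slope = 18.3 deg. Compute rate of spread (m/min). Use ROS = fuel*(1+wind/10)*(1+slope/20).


Formula: ROS = fuel * (1 + wind/10) * (1 + slope/20)
Wind factor = 1 + 24.7/10 = 3.47
Slope factor = 1 + 18.3/20 = 1.915
ROS = 0.66 * 3.47 * 1.915 = 4.39 m/min

4.39


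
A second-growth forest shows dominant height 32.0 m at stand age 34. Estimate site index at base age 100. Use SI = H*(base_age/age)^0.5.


Formula: SI = H_dom * (base_age / age)^0.5
Age ratio = 100 / 34 = 2.94118
sqrt(age_ratio) = 1.71499
SI = 32.0 * 1.71499 = 54.9 m

54.9


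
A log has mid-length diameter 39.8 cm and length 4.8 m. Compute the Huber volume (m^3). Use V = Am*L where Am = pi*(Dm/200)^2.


Huber: V = Am * L,  Am = pi*(Dm/200)^2
Am = pi*(39.8/200)^2 = 0.12441 m^2
V = 0.12441*4.8 = 0.5972 m^3

0.5972


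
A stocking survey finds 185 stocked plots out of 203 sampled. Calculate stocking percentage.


Formula: Stocking % = stocked plots / total plots * 100
Stocking = 185 / 203 * 100
Stocking = 0.9113 * 100 = 91.1%

91.1


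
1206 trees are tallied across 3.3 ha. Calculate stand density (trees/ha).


Formula: Stand Density = N_trees / Area_ha
Density = 1206 trees / 3.3 ha
Density = 365 trees/ha

365


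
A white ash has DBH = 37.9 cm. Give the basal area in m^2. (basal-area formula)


Formula: BA = pi * (DBH/2)^2 / 10000  (cm^2 to m^2)
Radius = DBH/2 = 37.9/2 = 18.95 cm
BA = pi * 18.95^2 / 10000
   = 1128.1538 cm^2 / 10000
   = 0.1128 m^2

0.1128


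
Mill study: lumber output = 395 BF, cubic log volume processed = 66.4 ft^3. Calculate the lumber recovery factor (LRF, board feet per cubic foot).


Formula: LRF = Lumber Output (BF) / Log Input (ft^3)
LRF = 395 BF / 66.4 ft^3
LRF = 5.95 BF/ft^3

5.95


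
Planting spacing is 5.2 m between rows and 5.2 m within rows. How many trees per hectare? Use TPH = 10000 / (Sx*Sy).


Formula: TPH = 10000 m^2/ha / (spacing_x * spacing_y)
Area per tree = 5.2 m * 5.2 m = 27.04 m^2
TPH = 10000 / 27.04 = 370 trees/ha

370


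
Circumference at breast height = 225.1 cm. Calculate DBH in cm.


Formula: DBH = C / pi
DBH = 225.1 / pi
pi = 3.14159...
DBH = 71.7 cm

71.7


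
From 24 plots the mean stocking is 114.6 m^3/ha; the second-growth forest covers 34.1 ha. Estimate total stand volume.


Formula: Total Volume = Mean Volume per ha * Total Area
Total Volume = 114.6 m^3/ha * 34.1 ha
Total Volume = 3908 m^3

3908


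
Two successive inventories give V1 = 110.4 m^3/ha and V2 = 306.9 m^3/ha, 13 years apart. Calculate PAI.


Formula: PAI = (V_T2 - V_T1) / (T2 - T1)
Volume increment = 306.9 - 110.4 = 196.5 m^3/ha
PAI = 196.5 / 13 = 15.12 m^3/ha/year

15.12


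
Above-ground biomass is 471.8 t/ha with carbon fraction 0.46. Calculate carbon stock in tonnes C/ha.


Formula: Carbon Stock = Biomass * Carbon Fraction
C = 471.8 t/ha * 0.46
C = 217.0 t C/ha

217.0


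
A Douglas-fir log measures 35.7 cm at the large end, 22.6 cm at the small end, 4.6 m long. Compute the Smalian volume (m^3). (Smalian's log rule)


Smalian: V = (A1 + A2)/2 * L,  A = pi*(D/200)^2
A1 = pi*(35.7/200)^2 = 0.100098 m^2
A2 = pi*(22.6/200)^2 = 0.040115 m^2
V = (0.100098+0.040115)/2*4.6 = 0.3225 m^3

0.3225


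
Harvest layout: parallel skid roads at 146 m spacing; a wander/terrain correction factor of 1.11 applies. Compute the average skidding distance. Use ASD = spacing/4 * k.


Formula: ASD = (spacing / 4) * correction
Uncorrected distance = spacing / 4 = 146 / 4 = 36.5 m
ASD = 36.5 * 1.11 = 41 m

41


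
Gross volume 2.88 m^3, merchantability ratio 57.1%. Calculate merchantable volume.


Formula: MV = V_total * (merchantable_pct / 100)
Merchantable fraction = 57.1% / 100 = 0.571
MV = 2.88 m^3 * 0.571 = 1.644 m^3

1.644


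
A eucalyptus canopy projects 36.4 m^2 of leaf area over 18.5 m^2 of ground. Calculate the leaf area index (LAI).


Formula: LAI = total leaf area / ground area  (dimensionless)
LAI = 36.4 m^2 / 18.5 m^2
LAI = 1.97

1.97


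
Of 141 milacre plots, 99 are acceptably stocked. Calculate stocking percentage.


Formula: Stocking % = stocked plots / total plots * 100
Stocking = 99 / 141 * 100
Stocking = 0.7021 * 100 = 70.2%

70.2


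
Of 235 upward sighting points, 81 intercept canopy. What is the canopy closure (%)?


Formula: Canopy closure = covered points / total points * 100
Closure = 81 / 235 * 100
Closure = 0.3447 * 100 = 34.5%

34.5


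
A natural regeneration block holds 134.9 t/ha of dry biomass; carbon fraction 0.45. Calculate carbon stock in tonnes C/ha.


Formula: Carbon Stock = Biomass * Carbon Fraction
C = 134.9 t/ha * 0.45
C = 60.7 t C/ha

60.7


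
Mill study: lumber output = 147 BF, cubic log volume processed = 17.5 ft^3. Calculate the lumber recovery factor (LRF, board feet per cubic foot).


Formula: LRF = Lumber Output (BF) / Log Input (ft^3)
LRF = 147 BF / 17.5 ft^3
LRF = 8.4 BF/ft^3

8.4


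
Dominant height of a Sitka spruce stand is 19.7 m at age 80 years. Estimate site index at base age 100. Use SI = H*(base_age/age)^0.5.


Formula: SI = H_dom * (base_age / age)^0.5
Age ratio = 100 / 80 = 1.25
sqrt(age_ratio) = 1.11803
SI = 19.7 * 1.11803 = 22.0 m

22.0


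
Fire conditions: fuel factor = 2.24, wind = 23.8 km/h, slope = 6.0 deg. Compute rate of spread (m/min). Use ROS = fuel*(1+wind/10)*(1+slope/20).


Formula: ROS = fuel * (1 + wind/10) * (1 + slope/20)
Wind factor = 1 + 23.8/10 = 3.38
Slope factor = 1 + 6.0/20 = 1.3
ROS = 2.24 * 3.38 * 1.3 = 9.84 m/min

9.84


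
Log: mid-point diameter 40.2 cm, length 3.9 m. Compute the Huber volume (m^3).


Huber: V = Am * L,  Am = pi*(Dm/200)^2
Am = pi*(40.2/200)^2 = 0.126923 m^2
V = 0.126923*3.9 = 0.495 m^3

0.495


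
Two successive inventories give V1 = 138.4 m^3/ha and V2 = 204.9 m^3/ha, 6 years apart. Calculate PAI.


Formula: PAI = (V_T2 - V_T1) / (T2 - T1)
Volume increment = 204.9 - 138.4 = 66.5 m^3/ha
PAI = 66.5 / 6 = 11.08 m^3/ha/year

11.08


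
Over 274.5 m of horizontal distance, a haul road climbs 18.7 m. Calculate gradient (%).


Formula: Gradient = rise / run * 100
Gradient = 18.7 / 274.5 * 100 = 6.8%

6.8


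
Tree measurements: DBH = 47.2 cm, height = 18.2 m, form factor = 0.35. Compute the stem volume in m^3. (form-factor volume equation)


Formula: V = pi * (DBH/200)^2 * H * ff
Radius = DBH/200 = 47.2/200 = 0.236 m
Radius^2 = 0.236^2 = 0.055696 m^2
V = pi * 0.055696 * 18.2 * 0.35
V = 1.115 m^3

1.115


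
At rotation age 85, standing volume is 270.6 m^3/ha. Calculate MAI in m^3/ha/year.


Formula: MAI = Total Volume / Stand Age
MAI = 270.6 m^3/ha / 85 years
MAI = 3.18 m^3/ha/year

3.18


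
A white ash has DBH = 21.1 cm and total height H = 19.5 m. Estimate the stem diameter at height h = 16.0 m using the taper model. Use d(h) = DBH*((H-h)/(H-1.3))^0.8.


Taper: d(h) = DBH * ((H - h) / (H - 1.3))^0.8
Numerator = H - h = 19.5 - 16.0 = 3.5 m
Denominator = H - 1.3 = 19.5 - 1.3 = 18.2 m
Ratio = 3.5 / 18.2 = 0.19231
d = 21.1 * 0.19231^0.8 = 5.6 cm

5.6


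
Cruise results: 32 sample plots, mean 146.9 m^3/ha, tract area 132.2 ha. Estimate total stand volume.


Formula: Total Volume = Mean Volume per ha * Total Area
Total Volume = 146.9 m^3/ha * 132.2 ha
Total Volume = 19420 m^3

19420


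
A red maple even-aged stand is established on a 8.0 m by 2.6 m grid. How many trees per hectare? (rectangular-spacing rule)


Formula: TPH = 10000 m^2/ha / (spacing_x * spacing_y)
Area per tree = 8.0 m * 2.6 m = 20.8 m^2
TPH = 10000 / 20.8 = 481 trees/ha

481


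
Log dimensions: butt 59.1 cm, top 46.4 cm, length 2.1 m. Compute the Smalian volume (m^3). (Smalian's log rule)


Smalian: V = (A1 + A2)/2 * L,  A = pi*(D/200)^2
A1 = pi*(59.1/200)^2 = 0.274325 m^2
A2 = pi*(46.4/200)^2 = 0.169093 m^2
V = (0.274325+0.169093)/2*2.1 = 0.4656 m^3

0.4656


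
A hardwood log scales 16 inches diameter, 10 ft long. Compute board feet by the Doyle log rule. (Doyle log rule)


Doyle: BF = (D - 4)^2 * L / 16
Adjusted diameter = 16 - 4 = 12 in
(D-4)^2 = 12^2 = 144
BF = 144 * 10 / 16 = 90 BF

90


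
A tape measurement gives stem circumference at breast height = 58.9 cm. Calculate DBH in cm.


Formula: DBH = C / pi
DBH = 58.9 / pi
pi = 3.14159...
DBH = 18.7 cm

18.7


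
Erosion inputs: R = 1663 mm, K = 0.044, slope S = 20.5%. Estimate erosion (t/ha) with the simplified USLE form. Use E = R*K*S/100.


Formula: E = R * K * S / 100  (simplified USLE)
R * K = 1663 * 0.044 = 73.172
E = 73.172 * 20.5 / 100 = 15.0 t/ha

15.0


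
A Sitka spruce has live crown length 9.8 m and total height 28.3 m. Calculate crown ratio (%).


Formula: Crown Ratio = (Crown Length / Total Height) * 100
CR = (9.8 m / 28.3 m) * 100
CR = 0.3463 * 100 = 34.6%

34.6


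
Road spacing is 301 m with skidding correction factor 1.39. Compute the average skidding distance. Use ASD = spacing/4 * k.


Formula: ASD = (spacing / 4) * correction
Uncorrected distance = spacing / 4 = 301 / 4 = 75.25 m
ASD = 75.25 * 1.39 = 105 m

105


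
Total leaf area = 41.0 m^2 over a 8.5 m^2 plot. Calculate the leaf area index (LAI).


Formula: LAI = total leaf area / ground area  (dimensionless)
LAI = 41.0 m^2 / 8.5 m^2
LAI = 4.82

4.82


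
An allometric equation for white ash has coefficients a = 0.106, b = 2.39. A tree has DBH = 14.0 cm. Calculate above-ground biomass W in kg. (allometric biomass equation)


Formula: W = a * DBH^b  (allometric power law)
DBH^b = 14.0^2.39 = 548.5876
W = 0.106 * 548.5876 = 58.2 kg

58.2


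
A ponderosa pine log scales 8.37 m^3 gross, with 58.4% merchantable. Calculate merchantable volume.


Formula: MV = V_total * (merchantable_pct / 100)
Merchantable fraction = 58.4% / 100 = 0.584
MV = 8.37 m^3 * 0.584 = 4.888 m^3

4.888


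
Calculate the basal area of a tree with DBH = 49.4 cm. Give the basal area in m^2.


Formula: BA = pi * (DBH/2)^2 / 10000  (cm^2 to m^2)
Radius = DBH/2 = 49.4/2 = 24.7 cm
BA = pi * 24.7^2 / 10000
   = 1916.6543 cm^2 / 10000
   = 0.1917 m^2

0.1917


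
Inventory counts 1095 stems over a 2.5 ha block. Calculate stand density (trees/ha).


Formula: Stand Density = N_trees / Area_ha
Density = 1095 trees / 2.5 ha
Density = 438 trees/ha

438


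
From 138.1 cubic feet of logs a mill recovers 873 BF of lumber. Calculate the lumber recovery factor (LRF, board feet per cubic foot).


Formula: LRF = Lumber Output (BF) / Log Input (ft^3)
LRF = 873 BF / 138.1 ft^3
LRF = 6.32 BF/ft^3

6.32


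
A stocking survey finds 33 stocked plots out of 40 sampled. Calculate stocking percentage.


Formula: Stocking % = stocked plots / total plots * 100
Stocking = 33 / 40 * 100
Stocking = 0.825 * 100 = 82.5%

82.5


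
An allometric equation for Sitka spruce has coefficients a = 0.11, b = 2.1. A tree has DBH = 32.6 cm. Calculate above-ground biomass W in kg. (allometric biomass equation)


Formula: W = a * DBH^b  (allometric power law)
DBH^b = 32.6^2.1 = 1505.7642
W = 0.11 * 1505.7642 = 165.6 kg

165.6


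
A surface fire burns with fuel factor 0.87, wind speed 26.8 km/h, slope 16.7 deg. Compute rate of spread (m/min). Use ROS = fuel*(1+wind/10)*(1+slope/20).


Formula: ROS = fuel * (1 + wind/10) * (1 + slope/20)
Wind factor = 1 + 26.8/10 = 3.68
Slope factor = 1 + 16.7/20 = 1.835
ROS = 0.87 * 3.68 * 1.835 = 5.87 m/min

5.87


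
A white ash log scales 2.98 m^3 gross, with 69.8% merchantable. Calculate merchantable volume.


Formula: MV = V_total * (merchantable_pct / 100)
Merchantable fraction = 69.8% / 100 = 0.698
MV = 2.98 m^3 * 0.698 = 2.08 m^3

2.08


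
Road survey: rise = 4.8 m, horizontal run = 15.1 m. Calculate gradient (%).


Formula: Gradient = rise / run * 100
Gradient = 4.8 / 15.1 * 100 = 31.8%

31.8


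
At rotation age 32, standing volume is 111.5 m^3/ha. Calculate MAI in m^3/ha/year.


Formula: MAI = Total Volume / Stand Age
MAI = 111.5 m^3/ha / 32 years
MAI = 3.48 m^3/ha/year

3.48


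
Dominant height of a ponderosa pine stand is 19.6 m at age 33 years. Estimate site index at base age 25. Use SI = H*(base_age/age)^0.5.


Formula: SI = H_dom * (base_age / age)^0.5
Age ratio = 25 / 33 = 0.75758
sqrt(age_ratio) = 0.87039
SI = 19.6 * 0.87039 = 17.1 m

17.1


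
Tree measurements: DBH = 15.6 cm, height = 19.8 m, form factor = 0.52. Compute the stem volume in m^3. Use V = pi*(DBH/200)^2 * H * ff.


Formula: V = pi * (DBH/200)^2 * H * ff
Radius = DBH/200 = 15.6/200 = 0.078 m
Radius^2 = 0.078^2 = 0.006084 m^2
V = pi * 0.006084 * 19.8 * 0.52
V = 0.197 m^3

0.197


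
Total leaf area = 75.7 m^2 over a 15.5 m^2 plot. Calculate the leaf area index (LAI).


Formula: LAI = total leaf area / ground area  (dimensionless)
LAI = 75.7 m^2 / 15.5 m^2
LAI = 4.88

4.88


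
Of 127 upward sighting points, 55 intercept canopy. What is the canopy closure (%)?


Formula: Canopy closure = covered points / total points * 100
Closure = 55 / 127 * 100
Closure = 0.4331 * 100 = 43.3%

43.3


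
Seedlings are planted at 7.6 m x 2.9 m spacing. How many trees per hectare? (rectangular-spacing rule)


Formula: TPH = 10000 m^2/ha / (spacing_x * spacing_y)
Area per tree = 7.6 m * 2.9 m = 22.04 m^2
TPH = 10000 / 22.04 = 454 trees/ha

454


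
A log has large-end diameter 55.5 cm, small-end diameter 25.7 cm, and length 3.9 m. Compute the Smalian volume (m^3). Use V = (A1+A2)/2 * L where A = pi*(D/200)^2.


Smalian: V = (A1 + A2)/2 * L,  A = pi*(D/200)^2
A1 = pi*(55.5/200)^2 = 0.241922 m^2
A2 = pi*(25.7/200)^2 = 0.051875 m^2
V = (0.241922+0.051875)/2*3.9 = 0.5729 m^3

0.5729


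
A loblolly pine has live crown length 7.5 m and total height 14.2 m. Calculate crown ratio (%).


Formula: Crown Ratio = (Crown Length / Total Height) * 100
CR = (7.5 m / 14.2 m) * 100
CR = 0.5282 * 100 = 52.8%

52.8


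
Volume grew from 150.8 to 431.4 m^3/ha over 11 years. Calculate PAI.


Formula: PAI = (V_T2 - V_T1) / (T2 - T1)
Volume increment = 431.4 - 150.8 = 280.6 m^3/ha
PAI = 280.6 / 11 = 25.51 m^3/ha/year

25.51


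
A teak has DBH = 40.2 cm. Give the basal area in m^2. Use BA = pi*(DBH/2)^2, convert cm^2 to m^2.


Formula: BA = pi * (DBH/2)^2 / 10000  (cm^2 to m^2)
Radius = DBH/2 = 40.2/2 = 20.1 cm
BA = pi * 20.1^2 / 10000
   = 1269.2348 cm^2 / 10000
   = 0.1269 m^2

0.1269


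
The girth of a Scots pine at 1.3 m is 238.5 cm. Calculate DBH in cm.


Formula: DBH = C / pi
DBH = 238.5 / pi
pi = 3.14159...
DBH = 75.9 cm

75.9


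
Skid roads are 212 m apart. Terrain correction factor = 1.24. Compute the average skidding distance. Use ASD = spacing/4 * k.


Formula: ASD = (spacing / 4) * correction
Uncorrected distance = spacing / 4 = 212 / 4 = 53 m
ASD = 53 * 1.24 = 66 m

66


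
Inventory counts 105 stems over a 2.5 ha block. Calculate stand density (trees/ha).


Formula: Stand Density = N_trees / Area_ha
Density = 105 trees / 2.5 ha
Density = 42 trees/ha

42


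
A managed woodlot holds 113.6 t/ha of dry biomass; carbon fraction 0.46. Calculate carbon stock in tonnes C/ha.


Formula: Carbon Stock = Biomass * Carbon Fraction
C = 113.6 t/ha * 0.46
C = 52.3 t C/ha

52.3


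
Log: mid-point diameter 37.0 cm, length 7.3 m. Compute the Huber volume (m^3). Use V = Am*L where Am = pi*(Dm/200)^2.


Huber: V = Am * L,  Am = pi*(Dm/200)^2
Am = pi*(37.0/200)^2 = 0.107521 m^2
V = 0.107521*7.3 = 0.7849 m^3

0.7849


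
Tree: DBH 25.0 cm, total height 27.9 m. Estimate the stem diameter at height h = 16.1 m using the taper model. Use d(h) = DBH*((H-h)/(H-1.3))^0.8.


Taper: d(h) = DBH * ((H - h) / (H - 1.3))^0.8
Numerator = H - h = 27.9 - 16.1 = 11.8 m
Denominator = H - 1.3 = 27.9 - 1.3 = 26.6 m
Ratio = 11.8 / 26.6 = 0.44361
d = 25.0 * 0.44361^0.8 = 13.0 cm

13.0


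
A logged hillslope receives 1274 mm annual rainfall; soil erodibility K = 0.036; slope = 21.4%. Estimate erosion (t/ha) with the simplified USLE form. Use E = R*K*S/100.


Formula: E = R * K * S / 100  (simplified USLE)
R * K = 1274 * 0.036 = 45.864
E = 45.864 * 21.4 / 100 = 9.81 t/ha

9.81


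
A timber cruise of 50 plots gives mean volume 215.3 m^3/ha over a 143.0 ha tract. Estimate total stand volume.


Formula: Total Volume = Mean Volume per ha * Total Area
Total Volume = 215.3 m^3/ha * 143.0 ha
Total Volume = 30788 m^3

30788


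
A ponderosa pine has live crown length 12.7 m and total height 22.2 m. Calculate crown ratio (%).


Formula: Crown Ratio = (Crown Length / Total Height) * 100
CR = (12.7 m / 22.2 m) * 100
CR = 0.5721 * 100 = 57.2%

57.2


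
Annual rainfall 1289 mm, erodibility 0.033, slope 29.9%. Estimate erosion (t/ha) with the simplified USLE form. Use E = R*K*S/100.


Formula: E = R * K * S / 100  (simplified USLE)
R * K = 1289 * 0.033 = 42.537
E = 42.537 * 29.9 / 100 = 12.72 t/ha

12.72


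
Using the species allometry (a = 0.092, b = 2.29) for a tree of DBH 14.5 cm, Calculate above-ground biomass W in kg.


Formula: W = a * DBH^b  (allometric power law)
DBH^b = 14.5^2.29 = 456.5967
W = 0.092 * 456.5967 = 42.0 kg

42.0


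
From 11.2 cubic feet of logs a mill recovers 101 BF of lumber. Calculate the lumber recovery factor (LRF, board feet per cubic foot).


Formula: LRF = Lumber Output (BF) / Log Input (ft^3)
LRF = 101 BF / 11.2 ft^3
LRF = 9.02 BF/ft^3

9.02


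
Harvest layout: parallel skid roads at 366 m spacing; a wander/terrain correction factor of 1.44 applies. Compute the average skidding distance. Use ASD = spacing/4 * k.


Formula: ASD = (spacing / 4) * correction
Uncorrected distance = spacing / 4 = 366 / 4 = 91.5 m
ASD = 91.5 * 1.44 = 132 m

132


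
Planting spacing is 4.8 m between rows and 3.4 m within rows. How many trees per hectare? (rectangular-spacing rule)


Formula: TPH = 10000 m^2/ha / (spacing_x * spacing_y)
Area per tree = 4.8 m * 3.4 m = 16.32 m^2
TPH = 10000 / 16.32 = 613 trees/ha

613


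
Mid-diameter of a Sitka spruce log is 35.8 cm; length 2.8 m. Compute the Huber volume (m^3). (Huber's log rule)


Huber: V = Am * L,  Am = pi*(Dm/200)^2
Am = pi*(35.8/200)^2 = 0.10066 m^2
V = 0.10066*2.8 = 0.2818 m^3

0.2818


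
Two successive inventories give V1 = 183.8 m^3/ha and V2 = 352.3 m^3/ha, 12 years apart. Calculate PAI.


Formula: PAI = (V_T2 - V_T1) / (T2 - T1)
Volume increment = 352.3 - 183.8 = 168.5 m^3/ha
PAI = 168.5 / 12 = 14.04 m^3/ha/year

14.04


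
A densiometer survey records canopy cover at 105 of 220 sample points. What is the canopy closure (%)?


Formula: Canopy closure = covered points / total points * 100
Closure = 105 / 220 * 100
Closure = 0.4773 * 100 = 47.7%

47.7


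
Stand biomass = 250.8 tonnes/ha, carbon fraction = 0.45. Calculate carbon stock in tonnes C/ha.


Formula: Carbon Stock = Biomass * Carbon Fraction
C = 250.8 t/ha * 0.45
C = 112.9 t C/ha

112.9


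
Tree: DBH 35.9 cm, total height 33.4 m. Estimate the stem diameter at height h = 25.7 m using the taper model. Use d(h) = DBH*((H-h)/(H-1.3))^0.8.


Taper: d(h) = DBH * ((H - h) / (H - 1.3))^0.8
Numerator = H - h = 33.4 - 25.7 = 7.7 m
Denominator = H - 1.3 = 33.4 - 1.3 = 32.1 m
Ratio = 7.7 / 32.1 = 0.23988
d = 35.9 * 0.23988^0.8 = 11.5 cm

11.5


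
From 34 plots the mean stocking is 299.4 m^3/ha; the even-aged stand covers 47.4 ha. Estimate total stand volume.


Formula: Total Volume = Mean Volume per ha * Total Area
Total Volume = 299.4 m^3/ha * 47.4 ha
Total Volume = 14192 m^3

14192


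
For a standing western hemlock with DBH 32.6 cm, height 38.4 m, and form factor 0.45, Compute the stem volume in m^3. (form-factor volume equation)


Formula: V = pi * (DBH/200)^2 * H * ff
Radius = DBH/200 = 32.6/200 = 0.163 m
Radius^2 = 0.163^2 = 0.026569 m^2
V = pi * 0.026569 * 38.4 * 0.45
V = 1.442 m^3

1.442


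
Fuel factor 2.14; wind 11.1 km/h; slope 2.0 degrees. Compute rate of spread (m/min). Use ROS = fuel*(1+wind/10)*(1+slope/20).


Formula: ROS = fuel * (1 + wind/10) * (1 + slope/20)
Wind factor = 1 + 11.1/10 = 2.11
Slope factor = 1 + 2.0/20 = 1.1
ROS = 2.14 * 2.11 * 1.1 = 4.97 m/min

4.97


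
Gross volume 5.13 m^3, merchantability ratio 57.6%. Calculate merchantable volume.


Formula: MV = V_total * (merchantable_pct / 100)
Merchantable fraction = 57.6% / 100 = 0.576
MV = 5.13 m^3 * 0.576 = 2.955 m^3

2.955


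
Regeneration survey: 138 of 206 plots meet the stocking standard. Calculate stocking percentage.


Formula: Stocking % = stocked plots / total plots * 100
Stocking = 138 / 206 * 100
Stocking = 0.6699 * 100 = 67.0%

67.0


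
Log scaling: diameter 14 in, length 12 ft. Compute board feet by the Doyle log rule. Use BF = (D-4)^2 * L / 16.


Doyle: BF = (D - 4)^2 * L / 16
Adjusted diameter = 14 - 4 = 10 in
(D-4)^2 = 10^2 = 100
BF = 100 * 12 / 16 = 75 BF

75


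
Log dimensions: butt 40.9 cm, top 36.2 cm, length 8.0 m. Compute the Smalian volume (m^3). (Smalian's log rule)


Smalian: V = (A1 + A2)/2 * L,  A = pi*(D/200)^2
A1 = pi*(40.9/200)^2 = 0.131382 m^2
A2 = pi*(36.2/200)^2 = 0.102922 m^2
V = (0.131382+0.102922)/2*8.0 = 0.9372 m^3

0.9372


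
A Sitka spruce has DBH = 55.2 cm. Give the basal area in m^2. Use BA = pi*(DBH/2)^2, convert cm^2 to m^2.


Formula: BA = pi * (DBH/2)^2 / 10000  (cm^2 to m^2)
Radius = DBH/2 = 55.2/2 = 27.6 cm
BA = pi * 27.6^2 / 10000
   = 2393.1396 cm^2 / 10000
   = 0.2393 m^2

0.2393


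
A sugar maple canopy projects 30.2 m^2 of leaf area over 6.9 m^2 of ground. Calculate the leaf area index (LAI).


Formula: LAI = total leaf area / ground area  (dimensionless)
LAI = 30.2 m^2 / 6.9 m^2
LAI = 4.38

4.38


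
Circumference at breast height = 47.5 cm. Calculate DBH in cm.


Formula: DBH = C / pi
DBH = 47.5 / pi
pi = 3.14159...
DBH = 15.1 cm

15.1


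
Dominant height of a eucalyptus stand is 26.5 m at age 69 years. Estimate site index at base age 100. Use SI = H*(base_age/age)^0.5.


Formula: SI = H_dom * (base_age / age)^0.5
Age ratio = 100 / 69 = 1.44928
sqrt(age_ratio) = 1.20386
SI = 26.5 * 1.20386 = 31.9 m

31.9


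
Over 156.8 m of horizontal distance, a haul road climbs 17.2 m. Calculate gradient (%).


Formula: Gradient = rise / run * 100
Gradient = 17.2 / 156.8 * 100 = 11.0%

11.0


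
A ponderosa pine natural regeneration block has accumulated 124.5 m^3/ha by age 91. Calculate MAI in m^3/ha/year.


Formula: MAI = Total Volume / Stand Age
MAI = 124.5 m^3/ha / 91 years
MAI = 1.37 m^3/ha/year

1.37


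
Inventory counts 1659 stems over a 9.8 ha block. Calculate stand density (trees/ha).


Formula: Stand Density = N_trees / Area_ha
Density = 1659 trees / 9.8 ha
Density = 169 trees/ha

169


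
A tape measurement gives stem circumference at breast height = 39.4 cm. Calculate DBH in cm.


Formula: DBH = C / pi
DBH = 39.4 / pi
pi = 3.14159...
DBH = 12.5 cm

12.5


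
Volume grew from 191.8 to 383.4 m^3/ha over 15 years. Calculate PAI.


Formula: PAI = (V_T2 - V_T1) / (T2 - T1)
Volume increment = 383.4 - 191.8 = 191.6 m^3/ha
PAI = 191.6 / 15 = 12.77 m^3/ha/year

12.77


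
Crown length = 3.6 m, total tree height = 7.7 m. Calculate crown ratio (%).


Formula: Crown Ratio = (Crown Length / Total Height) * 100
CR = (3.6 m / 7.7 m) * 100
CR = 0.4675 * 100 = 46.8%

46.8


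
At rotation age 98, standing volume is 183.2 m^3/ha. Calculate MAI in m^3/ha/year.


Formula: MAI = Total Volume / Stand Age
MAI = 183.2 m^3/ha / 98 years
MAI = 1.87 m^3/ha/year

1.87


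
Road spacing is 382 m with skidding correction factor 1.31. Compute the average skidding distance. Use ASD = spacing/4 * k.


Formula: ASD = (spacing / 4) * correction
Uncorrected distance = spacing / 4 = 382 / 4 = 95.5 m
ASD = 95.5 * 1.31 = 125 m

125


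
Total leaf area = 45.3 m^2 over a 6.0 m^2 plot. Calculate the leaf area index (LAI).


Formula: LAI = total leaf area / ground area  (dimensionless)
LAI = 45.3 m^2 / 6.0 m^2
LAI = 7.55

7.55


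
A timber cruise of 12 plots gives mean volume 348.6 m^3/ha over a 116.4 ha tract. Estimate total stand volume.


Formula: Total Volume = Mean Volume per ha * Total Area
Total Volume = 348.6 m^3/ha * 116.4 ha
Total Volume = 40577 m^3

40577


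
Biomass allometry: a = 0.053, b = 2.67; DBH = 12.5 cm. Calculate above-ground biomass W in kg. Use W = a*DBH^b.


Formula: W = a * DBH^b  (allometric power law)
DBH^b = 12.5^2.67 = 848.6913
W = 0.053 * 848.6913 = 45.0 kg

45.0


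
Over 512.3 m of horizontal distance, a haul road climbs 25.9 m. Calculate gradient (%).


Formula: Gradient = rise / run * 100
Gradient = 25.9 / 512.3 * 100 = 5.1%

5.1


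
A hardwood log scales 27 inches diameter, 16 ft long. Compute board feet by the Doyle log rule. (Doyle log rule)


Doyle: BF = (D - 4)^2 * L / 16
Adjusted diameter = 27 - 4 = 23 in
(D-4)^2 = 23^2 = 529
BF = 529 * 16 / 16 = 529 BF

529


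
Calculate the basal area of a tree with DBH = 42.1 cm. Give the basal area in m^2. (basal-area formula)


Formula: BA = pi * (DBH/2)^2 / 10000  (cm^2 to m^2)
Radius = DBH/2 = 42.1/2 = 21.05 cm
BA = pi * 21.05^2 / 10000
   = 1392.0476 cm^2 / 10000
   = 0.1392 m^2

0.1392


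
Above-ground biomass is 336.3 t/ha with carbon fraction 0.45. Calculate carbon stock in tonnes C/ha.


Formula: Carbon Stock = Biomass * Carbon Fraction
C = 336.3 t/ha * 0.45
C = 151.3 t C/ha

151.3


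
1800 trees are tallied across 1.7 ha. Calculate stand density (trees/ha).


Formula: Stand Density = N_trees / Area_ha
Density = 1800 trees / 1.7 ha
Density = 1059 trees/ha

1059


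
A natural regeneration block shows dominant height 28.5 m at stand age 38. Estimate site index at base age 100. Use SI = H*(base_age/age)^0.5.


Formula: SI = H_dom * (base_age / age)^0.5
Age ratio = 100 / 38 = 2.63158
sqrt(age_ratio) = 1.62221
SI = 28.5 * 1.62221 = 46.2 m

46.2


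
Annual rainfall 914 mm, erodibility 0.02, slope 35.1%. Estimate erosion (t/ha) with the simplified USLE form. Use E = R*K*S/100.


Formula: E = R * K * S / 100  (simplified USLE)
R * K = 914 * 0.02 = 18.28
E = 18.28 * 35.1 / 100 = 6.42 t/ha

6.42


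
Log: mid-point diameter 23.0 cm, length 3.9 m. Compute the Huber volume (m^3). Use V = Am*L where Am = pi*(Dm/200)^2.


Huber: V = Am * L,  Am = pi*(Dm/200)^2
Am = pi*(23.0/200)^2 = 0.041548 m^2
V = 0.041548*3.9 = 0.162 m^3

0.162


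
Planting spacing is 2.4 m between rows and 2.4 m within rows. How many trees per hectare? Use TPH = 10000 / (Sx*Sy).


Formula: TPH = 10000 m^2/ha / (spacing_x * spacing_y)
Area per tree = 2.4 m * 2.4 m = 5.76 m^2
TPH = 10000 / 5.76 = 1736 trees/ha

1736


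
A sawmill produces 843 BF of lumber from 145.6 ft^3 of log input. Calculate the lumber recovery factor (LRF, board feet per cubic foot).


Formula: LRF = Lumber Output (BF) / Log Input (ft^3)
LRF = 843 BF / 145.6 ft^3
LRF = 5.79 BF/ft^3

5.79


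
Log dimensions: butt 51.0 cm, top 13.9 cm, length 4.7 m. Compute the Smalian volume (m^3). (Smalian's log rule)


Smalian: V = (A1 + A2)/2 * L,  A = pi*(D/200)^2
A1 = pi*(51.0/200)^2 = 0.204282 m^2
A2 = pi*(13.9/200)^2 = 0.015175 m^2
V = (0.204282+0.015175)/2*4.7 = 0.5157 m^3

0.5157


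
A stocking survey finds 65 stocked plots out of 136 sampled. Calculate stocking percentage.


Formula: Stocking % = stocked plots / total plots * 100
Stocking = 65 / 136 * 100
Stocking = 0.4779 * 100 = 47.8%

47.8


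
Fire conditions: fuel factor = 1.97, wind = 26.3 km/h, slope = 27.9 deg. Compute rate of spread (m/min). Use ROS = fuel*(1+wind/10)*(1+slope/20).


Formula: ROS = fuel * (1 + wind/10) * (1 + slope/20)
Wind factor = 1 + 26.3/10 = 3.63
Slope factor = 1 + 27.9/20 = 2.395
ROS = 1.97 * 3.63 * 2.395 = 17.13 m/min

17.13


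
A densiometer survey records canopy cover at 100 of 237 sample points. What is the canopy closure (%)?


Formula: Canopy closure = covered points / total points * 100
Closure = 100 / 237 * 100
Closure = 0.4219 * 100 = 42.2%

42.2


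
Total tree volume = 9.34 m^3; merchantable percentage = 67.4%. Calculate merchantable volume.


Formula: MV = V_total * (merchantable_pct / 100)
Merchantable fraction = 67.4% / 100 = 0.674
MV = 9.34 m^3 * 0.674 = 6.295 m^3

6.295


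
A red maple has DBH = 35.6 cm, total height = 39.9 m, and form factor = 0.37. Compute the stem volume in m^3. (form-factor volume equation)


Formula: V = pi * (DBH/200)^2 * H * ff
Radius = DBH/200 = 35.6/200 = 0.178 m
Radius^2 = 0.178^2 = 0.031684 m^2
V = pi * 0.031684 * 39.9 * 0.37
V = 1.469 m^3

1.469


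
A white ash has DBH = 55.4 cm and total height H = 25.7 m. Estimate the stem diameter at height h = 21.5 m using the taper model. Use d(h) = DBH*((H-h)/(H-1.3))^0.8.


Taper: d(h) = DBH * ((H - h) / (H - 1.3))^0.8
Numerator = H - h = 25.7 - 21.5 = 4.2 m
Denominator = H - 1.3 = 25.7 - 1.3 = 24.4 m
Ratio = 4.2 / 24.4 = 0.17213
d = 55.4 * 0.17213^0.8 = 13.6 cm

13.6


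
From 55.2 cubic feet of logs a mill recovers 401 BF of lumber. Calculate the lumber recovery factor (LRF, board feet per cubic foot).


Formula: LRF = Lumber Output (BF) / Log Input (ft^3)
LRF = 401 BF / 55.2 ft^3
LRF = 7.26 BF/ft^3

7.26


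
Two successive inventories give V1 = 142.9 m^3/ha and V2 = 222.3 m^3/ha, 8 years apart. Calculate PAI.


Formula: PAI = (V_T2 - V_T1) / (T2 - T1)
Volume increment = 222.3 - 142.9 = 79.4 m^3/ha
PAI = 79.4 / 8 = 9.93 m^3/ha/year

9.93


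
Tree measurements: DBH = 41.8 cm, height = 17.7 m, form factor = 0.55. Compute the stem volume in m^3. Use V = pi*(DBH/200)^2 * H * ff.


Formula: V = pi * (DBH/200)^2 * H * ff
Radius = DBH/200 = 41.8/200 = 0.209 m
Radius^2 = 0.209^2 = 0.043681 m^2
V = pi * 0.043681 * 17.7 * 0.55
V = 1.336 m^3

1.336


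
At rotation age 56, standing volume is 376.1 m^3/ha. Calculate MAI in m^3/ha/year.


Formula: MAI = Total Volume / Stand Age
MAI = 376.1 m^3/ha / 56 years
MAI = 6.72 m^3/ha/year

6.72


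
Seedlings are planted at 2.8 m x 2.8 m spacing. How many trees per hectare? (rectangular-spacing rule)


Formula: TPH = 10000 m^2/ha / (spacing_x * spacing_y)
Area per tree = 2.8 m * 2.8 m = 7.84 m^2
TPH = 10000 / 7.84 = 1276 trees/ha

1276


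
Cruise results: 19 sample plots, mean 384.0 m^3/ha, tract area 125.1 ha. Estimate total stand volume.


Formula: Total Volume = Mean Volume per ha * Total Area
Total Volume = 384.0 m^3/ha * 125.1 ha
Total Volume = 48038 m^3

48038


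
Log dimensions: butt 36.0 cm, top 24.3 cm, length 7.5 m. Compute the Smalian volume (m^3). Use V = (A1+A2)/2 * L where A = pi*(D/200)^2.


Smalian: V = (A1 + A2)/2 * L,  A = pi*(D/200)^2
A1 = pi*(36.0/200)^2 = 0.101788 m^2
A2 = pi*(24.3/200)^2 = 0.046377 m^2
V = (0.101788+0.046377)/2*7.5 = 0.5556 m^3

0.5556


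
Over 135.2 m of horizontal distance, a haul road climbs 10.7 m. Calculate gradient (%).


Formula: Gradient = rise / run * 100
Gradient = 10.7 / 135.2 * 100 = 7.9%

7.9


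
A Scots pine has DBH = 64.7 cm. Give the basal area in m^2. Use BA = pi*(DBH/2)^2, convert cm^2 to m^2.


Formula: BA = pi * (DBH/2)^2 / 10000  (cm^2 to m^2)
Radius = DBH/2 = 64.7/2 = 32.35 cm
BA = pi * 32.35^2 / 10000
   = 3287.7474 cm^2 / 10000
   = 0.3288 m^2

0.3288
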